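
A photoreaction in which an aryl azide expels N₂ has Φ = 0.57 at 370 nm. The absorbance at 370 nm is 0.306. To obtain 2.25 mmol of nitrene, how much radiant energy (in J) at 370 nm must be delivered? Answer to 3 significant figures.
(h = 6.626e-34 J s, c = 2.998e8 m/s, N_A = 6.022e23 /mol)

Product: 2.25 mmol = 0.00225 mol.
Photons that must be absorbed: 0.00225 / 0.57 = 0.003947 mol.
Fraction absorbed: 1 − 10^(−0.306) = 0.5057.
Incident photons needed: 0.003947 / 0.5057 = 0.007805 mol.
Photon energy: hc/λ = 5.369e-19 J; per mole, 3.233e5 J mol⁻¹.
Energy required: 0.007805 × 3.233e5 = 2520 J.

2520 J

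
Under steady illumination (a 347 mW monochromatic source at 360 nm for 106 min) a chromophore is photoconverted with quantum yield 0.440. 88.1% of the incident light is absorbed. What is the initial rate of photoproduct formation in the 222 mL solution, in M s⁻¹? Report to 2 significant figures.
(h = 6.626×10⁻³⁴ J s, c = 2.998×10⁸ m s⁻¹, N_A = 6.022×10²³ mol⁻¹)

Photon energy at 360 nm: hc/λ = (6.626×10⁻³⁴)(2.998×10⁸)/(360×10⁻⁹) = 5.518×10⁻¹⁹ J.
Energy delivered: (347 mW)(6360 s) = 2207 J.
Photons incident: 2207 / 5.518×10⁻¹⁹ = 4.000×10²¹, i.e. 4.000×10²¹/6.022×10²³ = 0.006642 mol.
Photons absorbed: 0.881 × 0.006642 = 0.005852 mol.
Product formed: 0.440 × 0.005852 = 0.002575 mol.
Rate: 0.002575 mol / (6360 s × 0.222 L) = 1.8×10⁻⁶ M s⁻¹.

1.8×10⁻⁶ M s⁻¹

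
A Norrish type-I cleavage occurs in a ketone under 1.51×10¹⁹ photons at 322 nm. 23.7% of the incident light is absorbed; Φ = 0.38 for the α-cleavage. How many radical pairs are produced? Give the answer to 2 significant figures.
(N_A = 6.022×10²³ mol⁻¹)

Moles of photons: 1.51×10¹⁹ / 6.022×10²³ = 2.507×10⁻⁵ mol.
Photons absorbed: 0.237 × 2.507×10⁻⁵ = 5.942×10⁻⁶ mol.
Product: Φ × n_abs = 0.38 × 5.942×10⁻⁶ = 2.258×10⁻⁶ mol.
As a count: 2.258×10⁻⁶ × 6.022×10²³ = 1.4×10¹⁸.

1.4×10¹⁸ radical pairs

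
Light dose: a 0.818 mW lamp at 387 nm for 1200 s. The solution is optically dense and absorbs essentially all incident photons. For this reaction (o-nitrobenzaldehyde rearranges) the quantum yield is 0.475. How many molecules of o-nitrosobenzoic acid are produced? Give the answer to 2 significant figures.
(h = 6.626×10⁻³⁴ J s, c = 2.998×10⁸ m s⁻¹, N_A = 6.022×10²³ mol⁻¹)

9.1×10¹⁷ molecules

Photon energy at 387 nm: hc/λ = (6.626×10⁻³⁴)(2.998×10⁸)/(387×10⁻⁹) = 5.133×10⁻¹⁹ J.
Energy delivered: (0.818 mW)(1200 s) = 0.9816 J.
Photons incident: 0.9816 / 5.133×10⁻¹⁹ = 1.912×10¹⁸, i.e. 1.912×10¹⁸/6.022×10²³ = 3.175×10⁻⁶ mol.
Product: Φ × n_abs = 0.475 × 3.175×10⁻⁶ = 1.508×10⁻⁶ mol.
As a count: 1.508×10⁻⁶ × 6.022×10²³ = 9.1×10¹⁷.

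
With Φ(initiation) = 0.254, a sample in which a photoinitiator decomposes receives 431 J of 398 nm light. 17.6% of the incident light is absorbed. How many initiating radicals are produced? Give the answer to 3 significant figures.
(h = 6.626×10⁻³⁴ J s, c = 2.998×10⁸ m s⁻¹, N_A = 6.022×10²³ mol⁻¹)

3.86×10¹⁹ initiating radicals

Photon energy at 398 nm: hc/λ = (6.626×10⁻³⁴)(2.998×10⁸)/(398×10⁻⁹) = 4.991×10⁻¹⁹ J.
Photons incident: 431 / 4.991×10⁻¹⁹ = 8.636×10²⁰, i.e. 8.636×10²⁰/6.022×10²³ = 0.001434 mol.
Photons absorbed: 0.176 × 0.001434 = 2.524×10⁻⁴ mol.
Product: Φ × n_abs = 0.254 × 2.524×10⁻⁴ = 6.411×10⁻⁵ mol.
As a count: 6.411×10⁻⁵ × 6.022×10²³ = 3.86×10¹⁹.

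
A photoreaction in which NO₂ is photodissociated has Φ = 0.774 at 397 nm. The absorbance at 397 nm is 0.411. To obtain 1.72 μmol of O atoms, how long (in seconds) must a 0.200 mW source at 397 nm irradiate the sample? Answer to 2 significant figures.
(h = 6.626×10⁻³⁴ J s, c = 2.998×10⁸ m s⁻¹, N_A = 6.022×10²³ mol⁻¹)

t ≈ 5500 s

Product: 1.72 μmol = 1.72×10⁻⁶ mol.
Photons that must be absorbed: 1.72×10⁻⁶ / 0.774 = 2.222×10⁻⁶ mol.
Fraction absorbed: 1 − 10^(−0.411) = 0.6118.
Incident photons needed: 2.222×10⁻⁶ / 0.6118 = 3.632×10⁻⁶ mol.
Photon energy: hc/λ = 5.004×10⁻¹⁹ J; per mole, 3.013×10⁵ J mol⁻¹.
Energy required: 3.632×10⁻⁶ × 3.013×10⁵ = 1.094 J.
Time: 1.094 J / 0.0002 W = 5500 s.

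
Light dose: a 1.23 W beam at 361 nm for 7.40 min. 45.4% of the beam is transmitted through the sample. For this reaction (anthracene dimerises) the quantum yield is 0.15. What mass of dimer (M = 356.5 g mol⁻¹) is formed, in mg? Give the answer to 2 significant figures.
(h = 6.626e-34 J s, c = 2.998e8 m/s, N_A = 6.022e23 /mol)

Photon energy at 361 nm: hc/λ = (6.626e-34)(2.998e8)/(361e-9) = 5.503e-19 J.
Energy delivered: (1.23 W)(444 s) = 546.1 J.
Photons incident: 546.1 / 5.503e-19 = 9.924e20, i.e. 9.924e20/6.022e23 = 0.001648 mol.
Fraction absorbed: 1 − 45.4/100 = 0.5460.
Photons absorbed: 0.5460 × 0.001648 = 8.998e-4 mol.
Product: Φ × n_abs = 0.15 × 8.998e-4 = 1.350e-4 mol.
Mass: 1.350e-4 × 356.5 = 0.04813 g = 48 mg.

48 mg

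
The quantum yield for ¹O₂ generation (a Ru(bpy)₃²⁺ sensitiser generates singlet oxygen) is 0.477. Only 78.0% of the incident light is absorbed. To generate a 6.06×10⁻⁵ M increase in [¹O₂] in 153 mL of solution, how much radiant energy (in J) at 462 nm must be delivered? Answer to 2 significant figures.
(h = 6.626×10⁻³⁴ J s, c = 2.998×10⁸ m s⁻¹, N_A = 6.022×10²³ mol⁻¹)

Product: (6.06×10⁻⁵ M)(0.153 L) = 9.272×10⁻⁶ mol.
Photons that must be absorbed: 9.272×10⁻⁶ / 0.477 = 1.944×10⁻⁵ mol.
Incident photons needed: 1.944×10⁻⁵ / 0.780 = 2.492×10⁻⁵ mol.
Photon energy: hc/λ = 4.300×10⁻¹⁹ J; per mole, 2.589×10⁵ J mol⁻¹.
Energy required: 2.492×10⁻⁵ × 2.589×10⁵ = 6.5 J.

6.5 J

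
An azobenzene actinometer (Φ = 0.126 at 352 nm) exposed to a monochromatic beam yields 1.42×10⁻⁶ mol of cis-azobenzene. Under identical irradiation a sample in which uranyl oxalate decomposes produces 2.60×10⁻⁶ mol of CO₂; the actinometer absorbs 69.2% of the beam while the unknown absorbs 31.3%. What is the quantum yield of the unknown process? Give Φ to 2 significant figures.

Photons absorbed by the actinometer: 1.42×10⁻⁶ / 0.126 = 1.127×10⁻⁵ mol.
Incident flux: 1.127×10⁻⁵ / 0.692 = 1.629×10⁻⁵ einstein.
Absorbed by unknown: 0.313 × 1.629×10⁻⁵ = 5.099×10⁻⁶ mol.
Φ(unknown) = 2.60×10⁻⁶ / 5.099×10⁻⁶ = 0.51.

Φ = 0.51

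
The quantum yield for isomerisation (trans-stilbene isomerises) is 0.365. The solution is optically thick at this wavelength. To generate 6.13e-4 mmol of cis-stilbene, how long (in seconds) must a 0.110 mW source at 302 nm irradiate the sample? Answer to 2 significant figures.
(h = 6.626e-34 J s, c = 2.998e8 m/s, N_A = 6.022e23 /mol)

Product: 6.13e-4 mmol = 6.13e-7 mol.
Photons that must be absorbed: 6.13e-7 / 0.365 = 1.679e-6 mol.
Photon energy: hc/λ = 6.578e-19 J; per mole, 3.961e5 J mol⁻¹.
Energy required: 1.679e-6 × 3.961e5 = 0.6651 J.
Time: 0.6651 J / 0.00011 W = 6000 s.

t ≈ 6000 s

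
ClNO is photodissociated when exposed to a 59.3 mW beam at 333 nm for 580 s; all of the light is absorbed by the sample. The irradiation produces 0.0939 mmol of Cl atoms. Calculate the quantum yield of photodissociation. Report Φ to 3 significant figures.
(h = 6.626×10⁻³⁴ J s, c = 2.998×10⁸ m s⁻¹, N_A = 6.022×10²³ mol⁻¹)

Φ = 0.981

Product: 0.0939 mmol = 9.39×10⁻⁵ mol.
Photon energy at 333 nm: hc/λ = (6.626×10⁻³⁴)(2.998×10⁸)/(333×10⁻⁹) = 5.965×10⁻¹⁹ J.
Energy delivered: (59.3 mW)(580 s) = 34.39 J.
Photons incident: 34.39 / 5.965×10⁻¹⁹ = 5.765×10¹⁹, i.e. 5.765×10¹⁹/6.022×10²³ = 9.573×10⁻⁵ mol.
Φ = 9.39×10⁻⁵ mol / 9.573×10⁻⁵ mol photons = 0.981.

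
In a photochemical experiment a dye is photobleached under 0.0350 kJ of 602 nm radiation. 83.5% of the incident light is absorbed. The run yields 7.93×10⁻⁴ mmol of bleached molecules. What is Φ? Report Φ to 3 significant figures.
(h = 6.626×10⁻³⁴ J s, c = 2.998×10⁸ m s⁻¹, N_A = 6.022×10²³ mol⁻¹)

Φ = 0.00539

Product: 7.93×10⁻⁴ mmol = 7.93×10⁻⁷ mol.
Photon energy at 602 nm: hc/λ = (6.626×10⁻³⁴)(2.998×10⁸)/(602×10⁻⁹) = 3.300×10⁻¹⁹ J.
Incident energy: 0.0350 kJ = 35.0 J.
Photons incident: 35.0 / 3.300×10⁻¹⁹ = 1.061×10²⁰, i.e. 1.061×10²⁰/6.022×10²³ = 1.762×10⁻⁴ mol.
Photons absorbed: 0.835 × 1.762×10⁻⁴ = 1.471×10⁻⁴ mol.
Φ = 7.93×10⁻⁷ mol / 1.471×10⁻⁴ mol photons = 0.00539.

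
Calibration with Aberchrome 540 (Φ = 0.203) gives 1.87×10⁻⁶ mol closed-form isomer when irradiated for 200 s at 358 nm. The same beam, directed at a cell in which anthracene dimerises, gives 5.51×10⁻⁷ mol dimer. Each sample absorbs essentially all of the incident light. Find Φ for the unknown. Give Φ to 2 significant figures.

Φ = 0.060

Photons absorbed by the actinometer: 1.87×10⁻⁶ / 0.203 = 9.212×10⁻⁶ mol.
Φ(unknown) = 5.51×10⁻⁷ / 9.212×10⁻⁶ = 0.060.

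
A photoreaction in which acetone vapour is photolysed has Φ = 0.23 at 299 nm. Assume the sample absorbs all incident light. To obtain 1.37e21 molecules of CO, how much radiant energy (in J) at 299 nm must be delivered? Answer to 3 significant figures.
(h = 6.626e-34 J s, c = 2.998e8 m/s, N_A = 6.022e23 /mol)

Product: 1.37e21 / 6.022e23 = 0.002275 mol.
Photons that must be absorbed: 0.002275 / 0.23 = 0.009891 mol.
Photon energy: hc/λ = 6.644e-19 J; per mole, 4.001e5 J mol⁻¹.
Energy required: 0.009891 × 4.001e5 = 3960 J.

3960 J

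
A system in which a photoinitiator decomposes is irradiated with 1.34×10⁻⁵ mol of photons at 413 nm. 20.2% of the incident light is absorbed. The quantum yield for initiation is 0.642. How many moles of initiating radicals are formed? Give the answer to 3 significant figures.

Photons absorbed: 0.202 × 1.34×10⁻⁵ = 2.707×10⁻⁶ mol.
Product: Φ × n_abs = 0.642 × 2.707×10⁻⁶ = 1.738×10⁻⁶ mol.

1.74×10⁻⁶ mol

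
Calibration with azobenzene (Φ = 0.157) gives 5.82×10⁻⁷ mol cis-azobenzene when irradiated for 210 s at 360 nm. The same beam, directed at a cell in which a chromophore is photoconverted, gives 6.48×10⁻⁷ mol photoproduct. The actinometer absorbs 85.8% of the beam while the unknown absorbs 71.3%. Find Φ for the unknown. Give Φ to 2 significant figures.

Photons absorbed by the actinometer: 5.82×10⁻⁷ / 0.157 = 3.707×10⁻⁶ mol.
Incident flux: 3.707×10⁻⁶ / 0.858 = 4.321×10⁻⁶ einstein.
Absorbed by unknown: 0.713 × 4.321×10⁻⁶ = 3.081×10⁻⁶ mol.
Φ(unknown) = 6.48×10⁻⁷ / 3.081×10⁻⁶ = 0.21.

Φ = 0.21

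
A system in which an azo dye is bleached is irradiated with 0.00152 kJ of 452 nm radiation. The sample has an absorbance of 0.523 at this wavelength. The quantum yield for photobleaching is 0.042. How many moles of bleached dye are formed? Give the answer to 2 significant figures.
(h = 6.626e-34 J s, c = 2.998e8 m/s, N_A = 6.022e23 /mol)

1.7e-7 mol

Photon energy at 452 nm: hc/λ = (6.626e-34)(2.998e8)/(452e-9) = 4.395e-19 J.
Incident energy: 0.00152 kJ = 1.52 J.
Photons incident: 1.52 / 4.395e-19 = 3.458e18, i.e. 3.458e18/6.022e23 = 5.742e-6 mol.
Fraction absorbed: 1 − 10^(−0.523) = 0.7001.
Photons absorbed: 0.7001 × 5.742e-6 = 4.020e-6 mol.
Product: Φ × n_abs = 0.042 × 4.020e-6 = 1.688e-7 mol.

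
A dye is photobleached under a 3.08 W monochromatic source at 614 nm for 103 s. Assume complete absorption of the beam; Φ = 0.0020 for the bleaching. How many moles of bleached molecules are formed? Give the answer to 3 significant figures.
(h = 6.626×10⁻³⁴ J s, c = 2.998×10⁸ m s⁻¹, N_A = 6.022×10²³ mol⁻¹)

3.26×10⁻⁶ mol

Photon energy at 614 nm: hc/λ = (6.626×10⁻³⁴)(2.998×10⁸)/(614×10⁻⁹) = 3.235×10⁻¹⁹ J.
Energy delivered: (3.08 W)(103 s) = 317.2 J.
Photons incident: 317.2 / 3.235×10⁻¹⁹ = 9.805×10²⁰, i.e. 9.805×10²⁰/6.022×10²³ = 0.001628 mol.
Product: Φ × n_abs = 0.0020 × 0.001628 = 3.256×10⁻⁶ mol.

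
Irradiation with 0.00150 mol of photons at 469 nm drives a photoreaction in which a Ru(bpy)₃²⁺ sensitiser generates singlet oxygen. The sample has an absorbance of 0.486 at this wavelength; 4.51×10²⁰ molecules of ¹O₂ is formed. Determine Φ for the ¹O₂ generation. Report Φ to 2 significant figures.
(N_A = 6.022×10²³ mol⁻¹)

Product: 4.51×10²⁰ / 6.022×10²³ = 7.489×10⁻⁴ mol.
Fraction absorbed: 1 − 10^(−0.486) = 0.6734.
Photons absorbed: 0.6734 × 0.00150 = 0.001010 mol.
Φ = 7.489×10⁻⁴ mol / 0.001010 mol photons = 0.74.

Φ = 0.74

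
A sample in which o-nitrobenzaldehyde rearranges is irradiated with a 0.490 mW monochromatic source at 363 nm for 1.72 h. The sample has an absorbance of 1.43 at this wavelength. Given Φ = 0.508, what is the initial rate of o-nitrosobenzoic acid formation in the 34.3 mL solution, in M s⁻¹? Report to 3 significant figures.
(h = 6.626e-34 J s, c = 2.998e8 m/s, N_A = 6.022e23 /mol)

2.12e-8 M s⁻¹

Photon energy at 363 nm: hc/λ = (6.626e-34)(2.998e8)/(363e-9) = 5.472e-19 J.
Energy delivered: (0.490 mW)(6192 s) = 3.034 J.
Photons incident: 3.034 / 5.472e-19 = 5.545e18, i.e. 5.545e18/6.022e23 = 9.208e-6 mol.
Fraction absorbed: 1 − 10^(−1.43) = 0.9628.
Photons absorbed: 0.9628 × 9.208e-6 = 8.865e-6 mol.
Product formed: 0.508 × 8.865e-6 = 4.503e-6 mol.
Rate: 4.503e-6 mol / (6192 s × 0.0343 L) = 2.12e-8 M s⁻¹.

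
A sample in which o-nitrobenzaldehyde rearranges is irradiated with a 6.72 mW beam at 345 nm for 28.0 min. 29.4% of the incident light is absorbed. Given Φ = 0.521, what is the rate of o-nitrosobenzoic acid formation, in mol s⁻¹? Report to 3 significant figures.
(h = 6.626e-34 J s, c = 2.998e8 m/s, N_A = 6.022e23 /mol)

Photon energy at 345 nm: hc/λ = (6.626e-34)(2.998e8)/(345e-9) = 5.758e-19 J.
Energy delivered: (6.72 mW)(1680 s) = 11.29 J.
Photons incident: 11.29 / 5.758e-19 = 1.961e19, i.e. 1.961e19/6.022e23 = 3.256e-5 mol.
Photons absorbed: 0.294 × 3.256e-5 = 9.573e-6 mol.
Product formed: 0.521 × 9.573e-6 = 4.988e-6 mol.
Rate: 4.988e-6 / 1680 s = 2.97e-9 mol s⁻¹.

2.97e-9 mol s⁻¹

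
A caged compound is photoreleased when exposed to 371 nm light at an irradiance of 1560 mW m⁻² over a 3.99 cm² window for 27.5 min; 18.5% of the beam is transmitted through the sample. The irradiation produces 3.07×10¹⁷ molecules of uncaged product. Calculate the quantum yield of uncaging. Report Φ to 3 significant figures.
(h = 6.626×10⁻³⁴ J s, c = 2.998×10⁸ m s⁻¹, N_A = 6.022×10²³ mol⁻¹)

Product: 3.07×10¹⁷ / 6.022×10²³ = 5.098×10⁻⁷ mol.
Photon energy at 371 nm: hc/λ = (6.626×10⁻³⁴)(2.998×10⁸)/(371×10⁻⁹) = 5.354×10⁻¹⁹ J.
Energy delivered: (1560 mW m⁻²)(3.99×10⁻⁴ m²)(1650 s) = 1.027 J.
Photons incident: 1.027 / 5.354×10⁻¹⁹ = 1.918×10¹⁸, i.e. 1.918×10¹⁸/6.022×10²³ = 3.185×10⁻⁶ mol.
Fraction absorbed: 1 − 18.5/100 = 0.8150.
Photons absorbed: 0.8150 × 3.185×10⁻⁶ = 2.596×10⁻⁶ mol.
Φ = 5.098×10⁻⁷ mol / 2.596×10⁻⁶ mol photons = 0.196.

Φ = 0.196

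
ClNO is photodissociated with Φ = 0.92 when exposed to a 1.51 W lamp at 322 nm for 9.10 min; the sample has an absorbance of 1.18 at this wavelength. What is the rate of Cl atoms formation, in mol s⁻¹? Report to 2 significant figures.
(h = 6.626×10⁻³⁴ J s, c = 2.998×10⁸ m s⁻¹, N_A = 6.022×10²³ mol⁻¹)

3.5×10⁻⁶ mol s⁻¹

Photon energy at 322 nm: hc/λ = (6.626×10⁻³⁴)(2.998×10⁸)/(322×10⁻⁹) = 6.169×10⁻¹⁹ J.
Energy delivered: (1.51 W)(546 s) = 824.5 J.
Photons incident: 824.5 / 6.169×10⁻¹⁹ = 1.337×10²¹, i.e. 1.337×10²¹/6.022×10²³ = 0.002220 mol.
Fraction absorbed: 1 − 10^(−1.18) = 0.9339.
Photons absorbed: 0.9339 × 0.002220 = 0.002073 mol.
Product formed: 0.92 × 0.002073 = 0.001907 mol.
Rate: 0.001907 / 546 s = 3.5×10⁻⁶ mol s⁻¹.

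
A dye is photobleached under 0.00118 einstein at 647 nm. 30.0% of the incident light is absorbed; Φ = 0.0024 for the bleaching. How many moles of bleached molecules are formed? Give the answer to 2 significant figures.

8.5e-7 mol

Photons absorbed: 0.300 × 0.00118 = 3.540e-4 mol.
Product: Φ × n_abs = 0.0024 × 3.540e-4 = 8.496e-7 mol.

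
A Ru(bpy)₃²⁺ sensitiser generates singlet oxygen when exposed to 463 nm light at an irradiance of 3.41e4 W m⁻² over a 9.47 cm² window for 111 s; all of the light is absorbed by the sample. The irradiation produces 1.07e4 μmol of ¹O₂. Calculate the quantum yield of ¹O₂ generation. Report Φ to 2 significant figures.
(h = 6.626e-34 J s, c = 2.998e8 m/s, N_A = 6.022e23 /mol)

Product: 1.07e4 μmol = 0.0107 mol.
Photon energy at 463 nm: hc/λ = (6.626e-34)(2.998e8)/(463e-9) = 4.290e-19 J.
Energy delivered: (3.41e4 W m⁻²)(9.47e-4 m²)(111 s) = 3584 J.
Photons incident: 3584 / 4.290e-19 = 8.354e21, i.e. 8.354e21/6.022e23 = 0.01387 mol.
Φ = 0.0107 mol / 0.01387 mol photons = 0.77.

Φ = 0.77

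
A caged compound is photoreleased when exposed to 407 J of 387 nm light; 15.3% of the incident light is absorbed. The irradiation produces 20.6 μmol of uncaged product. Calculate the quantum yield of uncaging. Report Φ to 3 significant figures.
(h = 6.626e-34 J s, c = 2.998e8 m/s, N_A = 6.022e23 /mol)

Φ = 0.102

Product: 20.6 μmol = 2.06e-5 mol.
Photon energy at 387 nm: hc/λ = (6.626e-34)(2.998e8)/(387e-9) = 5.133e-19 J.
Photons incident: 407 / 5.133e-19 = 7.929e20, i.e. 7.929e20/6.022e23 = 0.001317 mol.
Photons absorbed: 0.153 × 0.001317 = 2.015e-4 mol.
Φ = 2.06e-5 mol / 2.015e-4 mol photons = 0.102.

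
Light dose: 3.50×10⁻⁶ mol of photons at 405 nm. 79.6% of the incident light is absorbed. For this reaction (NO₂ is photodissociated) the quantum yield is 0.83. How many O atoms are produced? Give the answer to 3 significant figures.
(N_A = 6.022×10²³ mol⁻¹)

Photons absorbed: 0.796 × 3.50×10⁻⁶ = 2.786×10⁻⁶ mol.
Product: Φ × n_abs = 0.83 × 2.786×10⁻⁶ = 2.312×10⁻⁶ mol.
As a count: 2.312×10⁻⁶ × 6.022×10²³ = 1.39×10¹⁸.

1.39×10¹⁸ atoms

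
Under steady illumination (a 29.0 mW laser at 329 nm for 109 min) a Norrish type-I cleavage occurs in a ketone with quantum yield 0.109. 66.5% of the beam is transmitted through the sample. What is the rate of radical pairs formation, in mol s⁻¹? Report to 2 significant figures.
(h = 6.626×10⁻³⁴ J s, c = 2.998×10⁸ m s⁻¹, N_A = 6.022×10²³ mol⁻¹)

Photon energy at 329 nm: hc/λ = (6.626×10⁻³⁴)(2.998×10⁸)/(329×10⁻⁹) = 6.038×10⁻¹⁹ J.
Energy delivered: (29.0 mW)(6540 s) = 189.7 J.
Photons incident: 189.7 / 6.038×10⁻¹⁹ = 3.142×10²⁰, i.e. 3.142×10²⁰/6.022×10²³ = 5.218×10⁻⁴ mol.
Fraction absorbed: 1 − 66.5/100 = 0.3350.
Photons absorbed: 0.3350 × 5.218×10⁻⁴ = 1.748×10⁻⁴ mol.
Product formed: 0.109 × 1.748×10⁻⁴ = 1.905×10⁻⁵ mol.
Rate: 1.905×10⁻⁵ / 6540 s = 2.9×10⁻⁹ mol s⁻¹.

2.9×10⁻⁹ mol s⁻¹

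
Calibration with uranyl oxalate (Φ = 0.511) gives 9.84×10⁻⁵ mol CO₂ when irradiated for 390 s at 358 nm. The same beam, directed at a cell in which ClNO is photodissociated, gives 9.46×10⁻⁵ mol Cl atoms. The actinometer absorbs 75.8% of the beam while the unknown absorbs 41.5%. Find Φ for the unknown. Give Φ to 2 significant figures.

Φ = 0.90

Photons absorbed by the actinometer: 9.84×10⁻⁵ / 0.511 = 1.926×10⁻⁴ mol.
Incident flux: 1.926×10⁻⁴ / 0.758 = 2.541×10⁻⁴ einstein.
Absorbed by unknown: 0.415 × 2.541×10⁻⁴ = 1.055×10⁻⁴ mol.
Φ(unknown) = 9.46×10⁻⁵ / 1.055×10⁻⁴ = 0.90.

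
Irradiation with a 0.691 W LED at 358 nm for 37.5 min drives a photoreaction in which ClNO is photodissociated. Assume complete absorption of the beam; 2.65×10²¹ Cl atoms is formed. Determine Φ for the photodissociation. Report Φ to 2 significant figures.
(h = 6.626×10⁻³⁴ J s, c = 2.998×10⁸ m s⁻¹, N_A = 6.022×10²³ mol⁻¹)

Φ = 0.95

Product: 2.65×10²¹ / 6.022×10²³ = 0.004401 mol.
Photon energy at 358 nm: hc/λ = (6.626×10⁻³⁴)(2.998×10⁸)/(358×10⁻⁹) = 5.549×10⁻¹⁹ J.
Energy delivered: (0.691 W)(2250 s) = 1555 J.
Photons incident: 1555 / 5.549×10⁻¹⁹ = 2.802×10²¹, i.e. 2.802×10²¹/6.022×10²³ = 0.004653 mol.
Φ = 0.004401 mol / 0.004653 mol photons = 0.95.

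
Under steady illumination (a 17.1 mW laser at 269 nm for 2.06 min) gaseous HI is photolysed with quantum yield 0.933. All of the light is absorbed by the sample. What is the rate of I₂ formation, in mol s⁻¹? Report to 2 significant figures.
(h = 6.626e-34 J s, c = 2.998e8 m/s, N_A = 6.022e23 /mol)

Photon energy at 269 nm: hc/λ = (6.626e-34)(2.998e8)/(269e-9) = 7.385e-19 J.
Energy delivered: (17.1 mW)(123.6 s) = 2.114 J.
Photons incident: 2.114 / 7.385e-19 = 2.863e18, i.e. 2.863e18/6.022e23 = 4.754e-6 mol.
Product formed: 0.933 × 4.754e-6 = 4.435e-6 mol.
Rate: 4.435e-6 / 123.6 s = 3.6e-8 mol s⁻¹.

3.6e-8 mol s⁻¹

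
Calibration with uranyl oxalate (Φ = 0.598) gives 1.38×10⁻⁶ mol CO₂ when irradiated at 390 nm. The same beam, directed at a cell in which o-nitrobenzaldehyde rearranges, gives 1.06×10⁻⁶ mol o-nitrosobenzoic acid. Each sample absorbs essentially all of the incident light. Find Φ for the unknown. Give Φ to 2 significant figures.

Φ = 0.46

Photons absorbed by the actinometer: 1.38×10⁻⁶ / 0.598 = 2.308×10⁻⁶ mol.
Φ(unknown) = 1.06×10⁻⁶ / 2.308×10⁻⁶ = 0.46.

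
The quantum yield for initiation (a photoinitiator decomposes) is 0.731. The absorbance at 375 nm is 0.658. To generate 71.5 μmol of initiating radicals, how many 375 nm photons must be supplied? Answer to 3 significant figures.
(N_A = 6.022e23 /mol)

Product: 71.5 μmol = 7.15e-5 mol.
Photons that must be absorbed: 7.15e-5 / 0.731 = 9.781e-5 mol.
Fraction absorbed: 1 − 10^(−0.658) = 0.7802.
Incident photons needed: 9.781e-5 / 0.7802 = 1.254e-4 mol.
Photon count: 1.254e-4 × 6.022e23 = 7.55e19.

7.55e19 photons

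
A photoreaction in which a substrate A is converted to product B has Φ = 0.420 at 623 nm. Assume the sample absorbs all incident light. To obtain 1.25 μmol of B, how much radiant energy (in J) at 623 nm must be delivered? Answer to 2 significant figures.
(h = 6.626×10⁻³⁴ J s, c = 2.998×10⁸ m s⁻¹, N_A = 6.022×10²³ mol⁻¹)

Product: 1.25 μmol = 1.25×10⁻⁶ mol.
Photons that must be absorbed: 1.25×10⁻⁶ / 0.420 = 2.976×10⁻⁶ mol.
Photon energy: hc/λ = 3.189×10⁻¹⁹ J; per mole, 1.920×10⁵ J mol⁻¹.
Energy required: 2.976×10⁻⁶ × 1.920×10⁵ = 0.57 J.

0.57 J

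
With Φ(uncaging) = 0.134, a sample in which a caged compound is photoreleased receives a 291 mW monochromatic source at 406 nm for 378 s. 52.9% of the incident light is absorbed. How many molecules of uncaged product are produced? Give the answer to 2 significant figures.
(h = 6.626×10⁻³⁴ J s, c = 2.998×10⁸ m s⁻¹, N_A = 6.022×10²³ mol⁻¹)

1.6×10¹⁹ molecules

Photon energy at 406 nm: hc/λ = (6.626×10⁻³⁴)(2.998×10⁸)/(406×10⁻⁹) = 4.893×10⁻¹⁹ J.
Energy delivered: (291 mW)(378 s) = 110.0 J.
Photons incident: 110.0 / 4.893×10⁻¹⁹ = 2.248×10²⁰, i.e. 2.248×10²⁰/6.022×10²³ = 3.733×10⁻⁴ mol.
Photons absorbed: 0.529 × 3.733×10⁻⁴ = 1.975×10⁻⁴ mol.
Product: Φ × n_abs = 0.134 × 1.975×10⁻⁴ = 2.647×10⁻⁵ mol.
As a count: 2.647×10⁻⁵ × 6.022×10²³ = 1.6×10¹⁹.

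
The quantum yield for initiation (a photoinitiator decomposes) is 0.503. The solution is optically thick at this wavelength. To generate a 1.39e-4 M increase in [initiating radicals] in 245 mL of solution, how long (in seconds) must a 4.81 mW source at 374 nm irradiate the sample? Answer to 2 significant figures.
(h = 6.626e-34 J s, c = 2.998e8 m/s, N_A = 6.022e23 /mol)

Product: (1.39e-4 M)(0.245 L) = 3.406e-5 mol.
Photons that must be absorbed: 3.406e-5 / 0.503 = 6.771e-5 mol.
Photon energy: hc/λ = 5.311e-19 J; per mole, 3.198e5 J mol⁻¹.
Energy required: 6.771e-5 × 3.198e5 = 21.65 J.
Time: 21.65 J / 0.00481 W = 4500 s.

t ≈ 4500 s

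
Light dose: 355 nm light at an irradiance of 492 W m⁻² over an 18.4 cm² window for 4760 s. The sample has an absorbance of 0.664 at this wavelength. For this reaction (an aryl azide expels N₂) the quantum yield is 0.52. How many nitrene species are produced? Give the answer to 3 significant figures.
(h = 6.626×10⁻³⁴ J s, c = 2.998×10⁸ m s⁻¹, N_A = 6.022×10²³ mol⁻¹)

3.14×10²¹ species

Photon energy at 355 nm: hc/λ = (6.626×10⁻³⁴)(2.998×10⁸)/(355×10⁻⁹) = 5.596×10⁻¹⁹ J.
Energy delivered: (492 W m⁻²)(18.4×10⁻⁴ m²)(4760 s) = 4309 J.
Photons incident: 4309 / 5.596×10⁻¹⁹ = 7.700×10²¹, i.e. 7.700×10²¹/6.022×10²³ = 0.01279 mol.
Fraction absorbed: 1 − 10^(−0.664) = 0.7832.
Photons absorbed: 0.7832 × 0.01279 = 0.01002 mol.
Product: Φ × n_abs = 0.52 × 0.01002 = 0.005210 mol.
As a count: 0.005210 × 6.022×10²³ = 3.14×10²¹.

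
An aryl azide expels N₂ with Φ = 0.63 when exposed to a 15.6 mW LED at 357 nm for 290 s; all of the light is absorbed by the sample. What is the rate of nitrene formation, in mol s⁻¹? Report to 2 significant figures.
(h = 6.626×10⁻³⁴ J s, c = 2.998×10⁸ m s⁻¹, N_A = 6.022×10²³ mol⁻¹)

2.9×10⁻⁸ mol s⁻¹

Photon energy at 357 nm: hc/λ = (6.626×10⁻³⁴)(2.998×10⁸)/(357×10⁻⁹) = 5.564×10⁻¹⁹ J.
Energy delivered: (15.6 mW)(290 s) = 4.524 J.
Photons incident: 4.524 / 5.564×10⁻¹⁹ = 8.131×10¹⁸, i.e. 8.131×10¹⁸/6.022×10²³ = 1.350×10⁻⁵ mol.
Product formed: 0.63 × 1.350×10⁻⁵ = 8.505×10⁻⁶ mol.
Rate: 8.505×10⁻⁶ / 290 s = 2.9×10⁻⁸ mol s⁻¹.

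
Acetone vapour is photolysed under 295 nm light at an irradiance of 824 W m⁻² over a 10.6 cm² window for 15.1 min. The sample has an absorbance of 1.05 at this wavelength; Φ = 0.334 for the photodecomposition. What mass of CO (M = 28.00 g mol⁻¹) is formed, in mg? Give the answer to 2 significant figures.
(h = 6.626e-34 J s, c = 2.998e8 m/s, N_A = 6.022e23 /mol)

17 mg

Photon energy at 295 nm: hc/λ = (6.626e-34)(2.998e8)/(295e-9) = 6.734e-19 J.
Energy delivered: (824 W m⁻²)(10.6e-4 m²)(906 s) = 791.3 J.
Photons incident: 791.3 / 6.734e-19 = 1.175e21, i.e. 1.175e21/6.022e23 = 0.001951 mol.
Fraction absorbed: 1 − 10^(−1.05) = 0.9109.
Photons absorbed: 0.9109 × 0.001951 = 0.001777 mol.
Product: Φ × n_abs = 0.334 × 0.001777 = 5.935e-4 mol.
Mass: 5.935e-4 × 28.00 = 0.01662 g = 17 mg.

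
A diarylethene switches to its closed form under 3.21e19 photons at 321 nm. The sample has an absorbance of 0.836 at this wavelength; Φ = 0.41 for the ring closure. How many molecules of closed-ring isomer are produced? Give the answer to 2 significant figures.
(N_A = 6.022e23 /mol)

Moles of photons: 3.21e19 / 6.022e23 = 5.330e-5 mol.
Fraction absorbed: 1 − 10^(−0.836) = 0.8541.
Photons absorbed: 0.8541 × 5.330e-5 = 4.552e-5 mol.
Product: Φ × n_abs = 0.41 × 4.552e-5 = 1.866e-5 mol.
As a count: 1.866e-5 × 6.022e23 = 1.1e19.

1.1e19 molecules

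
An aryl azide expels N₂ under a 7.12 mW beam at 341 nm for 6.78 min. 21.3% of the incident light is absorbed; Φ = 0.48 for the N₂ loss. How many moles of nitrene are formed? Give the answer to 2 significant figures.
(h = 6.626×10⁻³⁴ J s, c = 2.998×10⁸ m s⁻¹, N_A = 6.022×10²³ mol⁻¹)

Photon energy at 341 nm: hc/λ = (6.626×10⁻³⁴)(2.998×10⁸)/(341×10⁻⁹) = 5.825×10⁻¹⁹ J.
Energy delivered: (7.12 mW)(406.8 s) = 2.896 J.
Photons incident: 2.896 / 5.825×10⁻¹⁹ = 4.972×10¹⁸, i.e. 4.972×10¹⁸/6.022×10²³ = 8.256×10⁻⁶ mol.
Photons absorbed: 0.213 × 8.256×10⁻⁶ = 1.759×10⁻⁶ mol.
Product: Φ × n_abs = 0.48 × 1.759×10⁻⁶ = 8.443×10⁻⁷ mol.

8.4×10⁻⁷ mol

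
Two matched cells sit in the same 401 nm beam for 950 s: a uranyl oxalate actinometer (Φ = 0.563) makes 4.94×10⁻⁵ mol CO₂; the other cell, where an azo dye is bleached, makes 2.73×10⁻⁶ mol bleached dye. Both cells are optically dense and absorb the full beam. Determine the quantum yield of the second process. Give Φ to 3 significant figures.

Φ = 0.0311

Photons absorbed by the actinometer: 4.94×10⁻⁵ / 0.563 = 8.774×10⁻⁵ mol.
Φ(unknown) = 2.73×10⁻⁶ / 8.774×10⁻⁵ = 0.0311.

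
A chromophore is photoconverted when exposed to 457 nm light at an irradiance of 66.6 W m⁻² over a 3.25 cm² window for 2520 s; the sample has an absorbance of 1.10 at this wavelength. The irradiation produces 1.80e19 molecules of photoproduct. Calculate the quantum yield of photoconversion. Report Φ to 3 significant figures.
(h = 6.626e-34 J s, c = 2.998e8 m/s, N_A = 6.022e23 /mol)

Φ = 0.156

Product: 1.80e19 / 6.022e23 = 2.989e-5 mol.
Photon energy at 457 nm: hc/λ = (6.626e-34)(2.998e8)/(457e-9) = 4.347e-19 J.
Energy delivered: (66.6 W m⁻²)(3.25e-4 m²)(2520 s) = 54.55 J.
Photons incident: 54.55 / 4.347e-19 = 1.255e20, i.e. 1.255e20/6.022e23 = 2.084e-4 mol.
Fraction absorbed: 1 − 10^(−1.10) = 0.9206.
Photons absorbed: 0.9206 × 2.084e-4 = 1.919e-4 mol.
Φ = 2.989e-5 mol / 1.919e-4 mol photons = 0.156.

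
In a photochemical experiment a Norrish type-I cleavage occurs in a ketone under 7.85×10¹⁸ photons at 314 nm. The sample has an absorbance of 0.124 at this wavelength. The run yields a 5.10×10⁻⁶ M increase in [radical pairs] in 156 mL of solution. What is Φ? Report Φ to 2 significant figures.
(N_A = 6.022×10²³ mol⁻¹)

Product: (5.10×10⁻⁶ M)(0.156 L) = 7.956×10⁻⁷ mol.
Moles of photons: 7.85×10¹⁸ / 6.022×10²³ = 1.304×10⁻⁵ mol.
Fraction absorbed: 1 − 10^(−0.124) = 0.2484.
Photons absorbed: 0.2484 × 1.304×10⁻⁵ = 3.239×10⁻⁶ mol.
Φ = 7.956×10⁻⁷ mol / 3.239×10⁻⁶ mol photons = 0.25.

Φ = 0.25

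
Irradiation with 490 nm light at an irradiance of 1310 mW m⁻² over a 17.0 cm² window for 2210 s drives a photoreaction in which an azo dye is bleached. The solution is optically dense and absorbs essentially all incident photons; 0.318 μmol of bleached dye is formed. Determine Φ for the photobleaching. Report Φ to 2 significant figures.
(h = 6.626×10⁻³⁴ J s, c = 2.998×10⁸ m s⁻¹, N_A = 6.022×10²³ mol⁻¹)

Φ = 0.016

Product: 0.318 μmol = 3.18×10⁻⁷ mol.
Photon energy at 490 nm: hc/λ = (6.626×10⁻³⁴)(2.998×10⁸)/(490×10⁻⁹) = 4.054×10⁻¹⁹ J.
Energy delivered: (1310 mW m⁻²)(17.0×10⁻⁴ m²)(2210 s) = 4.922 J.
Photons incident: 4.922 / 4.054×10⁻¹⁹ = 1.214×10¹⁹, i.e. 1.214×10¹⁹/6.022×10²³ = 2.016×10⁻⁵ mol.
Φ = 3.18×10⁻⁷ mol / 2.016×10⁻⁵ mol photons = 0.016.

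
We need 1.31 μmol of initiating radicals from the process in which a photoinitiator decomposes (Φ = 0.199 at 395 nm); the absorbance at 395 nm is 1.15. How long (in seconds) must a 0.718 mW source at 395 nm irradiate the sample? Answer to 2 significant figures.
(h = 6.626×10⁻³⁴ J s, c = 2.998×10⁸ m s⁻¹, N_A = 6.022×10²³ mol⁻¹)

Product: 1.31 μmol = 1.31×10⁻⁶ mol.
Photons that must be absorbed: 1.31×10⁻⁶ / 0.199 = 6.583×10⁻⁶ mol.
Fraction absorbed: 1 − 10^(−1.15) = 0.9292.
Incident photons needed: 6.583×10⁻⁶ / 0.9292 = 7.085×10⁻⁶ mol.
Photon energy: hc/λ = 5.029×10⁻¹⁹ J; per mole, 3.028×10⁵ J mol⁻¹.
Energy required: 7.085×10⁻⁶ × 3.028×10⁵ = 2.145 J.
Time: 2.145 J / 0.000718 W = 3000 s.

t ≈ 3000 s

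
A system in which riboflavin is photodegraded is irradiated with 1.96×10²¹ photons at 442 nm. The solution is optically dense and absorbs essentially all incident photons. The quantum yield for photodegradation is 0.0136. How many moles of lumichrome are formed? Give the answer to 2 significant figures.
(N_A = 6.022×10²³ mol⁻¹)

4.4×10⁻⁵ mol

Moles of photons: 1.96×10²¹ / 6.022×10²³ = 0.003255 mol.
Product: Φ × n_abs = 0.0136 × 0.003255 = 4.427×10⁻⁵ mol.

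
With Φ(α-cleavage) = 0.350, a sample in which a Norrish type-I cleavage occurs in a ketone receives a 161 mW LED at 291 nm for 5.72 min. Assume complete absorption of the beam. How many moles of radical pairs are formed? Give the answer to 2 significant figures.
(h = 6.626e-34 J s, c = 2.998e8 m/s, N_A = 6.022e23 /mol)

4.7e-5 mol

Photon energy at 291 nm: hc/λ = (6.626e-34)(2.998e8)/(291e-9) = 6.826e-19 J.
Energy delivered: (161 mW)(343.2 s) = 55.26 J.
Photons incident: 55.26 / 6.826e-19 = 8.096e19, i.e. 8.096e19/6.022e23 = 1.344e-4 mol.
Product: Φ × n_abs = 0.350 × 1.344e-4 = 4.704e-5 mol.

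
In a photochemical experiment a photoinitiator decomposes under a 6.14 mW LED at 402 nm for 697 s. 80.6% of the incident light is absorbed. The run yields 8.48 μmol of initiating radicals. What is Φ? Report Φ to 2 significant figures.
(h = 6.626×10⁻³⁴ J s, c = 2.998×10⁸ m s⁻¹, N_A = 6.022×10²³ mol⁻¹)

Product: 8.48 μmol = 8.48×10⁻⁶ mol.
Photon energy at 402 nm: hc/λ = (6.626×10⁻³⁴)(2.998×10⁸)/(402×10⁻⁹) = 4.941×10⁻¹⁹ J.
Energy delivered: (6.14 mW)(697 s) = 4.280 J.
Photons incident: 4.280 / 4.941×10⁻¹⁹ = 8.662×10¹⁸, i.e. 8.662×10¹⁸/6.022×10²³ = 1.438×10⁻⁵ mol.
Photons absorbed: 0.806 × 1.438×10⁻⁵ = 1.159×10⁻⁵ mol.
Φ = 8.48×10⁻⁶ mol / 1.159×10⁻⁵ mol photons = 0.73.

Φ = 0.73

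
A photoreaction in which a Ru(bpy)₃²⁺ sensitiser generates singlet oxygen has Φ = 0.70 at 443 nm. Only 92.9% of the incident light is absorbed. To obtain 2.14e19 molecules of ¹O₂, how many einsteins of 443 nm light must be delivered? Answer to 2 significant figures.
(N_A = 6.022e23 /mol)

Product: 2.14e19 / 6.022e23 = 3.554e-5 mol.
Photons that must be absorbed: 3.554e-5 / 0.70 = 5.077e-5 mol.
Incident photons needed: 5.077e-5 / 0.929 = 5.465e-5 mol.

5.5e-5 einstein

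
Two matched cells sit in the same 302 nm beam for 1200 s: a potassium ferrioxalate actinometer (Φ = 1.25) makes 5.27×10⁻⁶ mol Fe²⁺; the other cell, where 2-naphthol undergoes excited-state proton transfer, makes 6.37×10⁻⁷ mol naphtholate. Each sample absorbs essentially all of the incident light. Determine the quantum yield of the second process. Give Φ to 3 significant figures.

Photons absorbed by the actinometer: 5.27×10⁻⁶ / 1.25 = 4.216×10⁻⁶ mol.
Φ(unknown) = 6.37×10⁻⁷ / 4.216×10⁻⁶ = 0.151.

Φ = 0.151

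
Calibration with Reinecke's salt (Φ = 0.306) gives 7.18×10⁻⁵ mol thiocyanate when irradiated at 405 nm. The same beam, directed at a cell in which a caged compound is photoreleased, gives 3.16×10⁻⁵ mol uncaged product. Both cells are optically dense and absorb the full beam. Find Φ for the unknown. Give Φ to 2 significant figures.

Φ = 0.13

Photons absorbed by the actinometer: 7.18×10⁻⁵ / 0.306 = 2.346×10⁻⁴ mol.
Φ(unknown) = 3.16×10⁻⁵ / 2.346×10⁻⁴ = 0.13.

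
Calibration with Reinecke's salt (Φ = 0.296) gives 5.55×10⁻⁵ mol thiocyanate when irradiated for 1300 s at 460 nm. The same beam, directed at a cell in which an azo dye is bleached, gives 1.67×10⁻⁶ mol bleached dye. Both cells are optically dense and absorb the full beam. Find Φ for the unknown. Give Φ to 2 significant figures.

Φ = 0.0089

Photons absorbed by the actinometer: 5.55×10⁻⁵ / 0.296 = 1.875×10⁻⁴ mol.
Φ(unknown) = 1.67×10⁻⁶ / 1.875×10⁻⁴ = 0.0089.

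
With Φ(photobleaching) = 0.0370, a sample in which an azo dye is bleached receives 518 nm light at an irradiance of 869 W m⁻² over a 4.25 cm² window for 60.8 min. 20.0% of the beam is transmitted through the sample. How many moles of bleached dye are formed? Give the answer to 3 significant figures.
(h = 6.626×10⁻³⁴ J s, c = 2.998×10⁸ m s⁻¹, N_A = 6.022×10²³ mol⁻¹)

1.73×10⁻⁴ mol

Photon energy at 518 nm: hc/λ = (6.626×10⁻³⁴)(2.998×10⁸)/(518×10⁻⁹) = 3.835×10⁻¹⁹ J.
Energy delivered: (869 W m⁻²)(4.25×10⁻⁴ m²)(3648 s) = 1347 J.
Photons incident: 1347 / 3.835×10⁻¹⁹ = 3.512×10²¹, i.e. 3.512×10²¹/6.022×10²³ = 0.005832 mol.
Fraction absorbed: 1 − 20.0/100 = 0.8000.
Photons absorbed: 0.8000 × 0.005832 = 0.004666 mol.
Product: Φ × n_abs = 0.0370 × 0.004666 = 1.726×10⁻⁴ mol.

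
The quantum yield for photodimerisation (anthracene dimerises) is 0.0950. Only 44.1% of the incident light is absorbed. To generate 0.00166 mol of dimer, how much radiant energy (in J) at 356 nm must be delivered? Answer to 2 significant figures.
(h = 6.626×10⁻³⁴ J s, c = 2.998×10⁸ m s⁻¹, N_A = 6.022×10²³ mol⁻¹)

1.3×10⁴ J

Photons that must be absorbed: 0.00166 / 0.0950 = 0.01747 mol.
Incident photons needed: 0.01747 / 0.441 = 0.03961 mol.
Photon energy: hc/λ = 5.580×10⁻¹⁹ J; per mole, 3.360×10⁵ J mol⁻¹.
Energy required: 0.03961 × 3.360×10⁵ = 1.3×10⁴ J.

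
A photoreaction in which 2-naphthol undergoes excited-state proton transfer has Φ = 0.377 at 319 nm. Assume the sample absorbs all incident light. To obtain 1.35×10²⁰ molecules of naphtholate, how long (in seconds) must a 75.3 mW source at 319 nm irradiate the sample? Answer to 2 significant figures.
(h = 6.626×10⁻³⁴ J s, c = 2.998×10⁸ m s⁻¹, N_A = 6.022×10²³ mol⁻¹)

t ≈ 3000 s

Product: 1.35×10²⁰ / 6.022×10²³ = 2.242×10⁻⁴ mol.
Photons that must be absorbed: 2.242×10⁻⁴ / 0.377 = 5.947×10⁻⁴ mol.
Photon energy: hc/λ = 6.227×10⁻¹⁹ J; per mole, 3.750×10⁵ J mol⁻¹.
Energy required: 5.947×10⁻⁴ × 3.750×10⁵ = 223.0 J.
Time: 223.0 J / 0.0753 W = 3000 s.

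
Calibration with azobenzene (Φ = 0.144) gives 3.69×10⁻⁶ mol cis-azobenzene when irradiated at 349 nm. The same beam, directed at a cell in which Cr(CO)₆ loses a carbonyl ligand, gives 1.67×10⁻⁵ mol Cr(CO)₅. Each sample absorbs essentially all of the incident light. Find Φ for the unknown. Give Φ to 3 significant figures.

Φ = 0.652

Photons absorbed by the actinometer: 3.69×10⁻⁶ / 0.144 = 2.563×10⁻⁵ mol.
Φ(unknown) = 1.67×10⁻⁵ / 2.563×10⁻⁵ = 0.652.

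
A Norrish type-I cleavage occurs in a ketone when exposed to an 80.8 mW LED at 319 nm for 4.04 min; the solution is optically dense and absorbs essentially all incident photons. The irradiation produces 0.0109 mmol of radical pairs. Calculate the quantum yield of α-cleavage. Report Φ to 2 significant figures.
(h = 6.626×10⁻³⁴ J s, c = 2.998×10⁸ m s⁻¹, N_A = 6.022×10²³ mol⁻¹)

Product: 0.0109 mmol = 1.09×10⁻⁵ mol.
Photon energy at 319 nm: hc/λ = (6.626×10⁻³⁴)(2.998×10⁸)/(319×10⁻⁹) = 6.227×10⁻¹⁹ J.
Energy delivered: (80.8 mW)(242.4 s) = 19.59 J.
Photons incident: 19.59 / 6.227×10⁻¹⁹ = 3.146×10¹⁹, i.e. 3.146×10¹⁹/6.022×10²³ = 5.224×10⁻⁵ mol.
Φ = 1.09×10⁻⁵ mol / 5.224×10⁻⁵ mol photons = 0.21.

Φ = 0.21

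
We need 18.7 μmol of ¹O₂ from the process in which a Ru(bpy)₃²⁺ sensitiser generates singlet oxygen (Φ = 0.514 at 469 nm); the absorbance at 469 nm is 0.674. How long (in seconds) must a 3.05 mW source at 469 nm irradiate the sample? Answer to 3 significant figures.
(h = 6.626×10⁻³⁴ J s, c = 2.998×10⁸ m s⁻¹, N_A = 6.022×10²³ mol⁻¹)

Product: 18.7 μmol = 1.87×10⁻⁵ mol.
Photons that must be absorbed: 1.87×10⁻⁵ / 0.514 = 3.638×10⁻⁵ mol.
Fraction absorbed: 1 − 10^(−0.674) = 0.7882.
Incident photons needed: 3.638×10⁻⁵ / 0.7882 = 4.616×10⁻⁵ mol.
Photon energy: hc/λ = 4.236×10⁻¹⁹ J; per mole, 2.551×10⁵ J mol⁻¹.
Energy required: 4.616×10⁻⁵ × 2.551×10⁵ = 11.78 J.
Time: 11.78 J / 0.00305 W = 3860 s.

t ≈ 3860 s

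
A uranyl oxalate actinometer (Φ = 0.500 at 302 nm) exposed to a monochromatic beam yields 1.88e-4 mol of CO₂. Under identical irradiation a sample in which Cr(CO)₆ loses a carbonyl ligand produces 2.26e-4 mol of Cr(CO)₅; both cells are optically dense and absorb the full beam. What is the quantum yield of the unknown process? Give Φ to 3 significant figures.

Φ = 0.601

Photons absorbed by the actinometer: 1.88e-4 / 0.500 = 3.760e-4 mol.
Φ(unknown) = 2.26e-4 / 3.760e-4 = 0.601.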